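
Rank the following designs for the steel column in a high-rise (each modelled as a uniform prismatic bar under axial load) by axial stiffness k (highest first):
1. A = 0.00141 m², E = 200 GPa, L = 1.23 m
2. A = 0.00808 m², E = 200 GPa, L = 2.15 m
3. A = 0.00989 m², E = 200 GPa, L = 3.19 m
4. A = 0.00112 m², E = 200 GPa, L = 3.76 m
Model: a uniform prismatic bar under axial load, so k = (A·E) / L (SI units).
  Case 1: k = (0.00141 × (2 × 10¹¹)) / 1.23 = 2.293 × 10⁸ N/m = 229.3 MN/m
  Case 2: k = (0.00808 × (2 × 10¹¹)) / 2.15 = 7.516 × 10⁸ N/m = 751.6 MN/m
  Case 3: k = (0.00989 × (2 × 10¹¹)) / 3.19 = 6.201 × 10⁸ N/m = 620.1 MN/m
  Case 4: k = (0.00112 × (2 × 10¹¹)) / 3.76 = 5.957 × 10⁷ N/m = 59.57 MN/m
Ordering: 751.6 MN/m (case 2) > 620.1 MN/m (case 3) > 229.3 MN/m (case 1) > 59.57 MN/m (case 4)
Final answer: 2, 3, 1, 4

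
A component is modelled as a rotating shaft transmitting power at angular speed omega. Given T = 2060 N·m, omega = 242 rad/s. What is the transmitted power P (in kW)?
Model: a rotating shaft transmitting power at angular speed omega, so P = T·omega.
Substitute:
  P = 2060 × 242
  P = 498500 W
Convert: P = 498500 W = 498.5 kW
Final answer: P = 498.5 kW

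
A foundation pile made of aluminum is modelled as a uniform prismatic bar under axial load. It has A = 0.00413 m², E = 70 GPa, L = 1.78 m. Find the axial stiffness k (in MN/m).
Model: a uniform prismatic bar under axial load, so k = (A·E) / L.
Convert to SI units:
  E = 70 GPa = 7 × 10¹⁰ Pa
Substitute:
  k = (0.00413 × (7 × 10¹⁰)) / 1.78
  k = 1.624 × 10⁸ N/m
Convert: k = 1.624 × 10⁸ N/m = 162.4 MN/m
Final answer: k = 162.4 MN/m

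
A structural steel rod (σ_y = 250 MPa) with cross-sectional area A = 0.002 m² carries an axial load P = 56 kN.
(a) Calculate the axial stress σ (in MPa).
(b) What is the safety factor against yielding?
(a) Axial stress σ = P/A. Convert P = 56 kN = 56000 N.
  σ = 56000 / 0.002 = 2.8 × 10⁷ Pa = 28 MPa
(b) Safety factor SF = σ_y/σ = 250 / 28 = 8.929
Final answer: (a) σ = 28 MPa, (b) SF = 8.929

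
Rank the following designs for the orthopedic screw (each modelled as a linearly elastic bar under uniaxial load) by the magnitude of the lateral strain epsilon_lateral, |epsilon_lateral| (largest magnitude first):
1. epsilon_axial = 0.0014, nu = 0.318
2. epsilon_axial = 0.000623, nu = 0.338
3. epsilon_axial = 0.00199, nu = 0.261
Model: a linearly elastic bar under uniaxial load, so epsilon_lateral = -nu·epsilon_axial (SI units).
  Case 1: epsilon_lateral = -(0.318 × 0.0014) = -0.0004452
  Case 2: epsilon_lateral = -(0.338 × 0.000623) = -0.0002106
  Case 3: epsilon_lateral = -(0.261 × 0.00199) = -0.0005194
Ordering by |epsilon_lateral|: 0.0005194 (case 3) > 0.0004452 (case 1) > 0.0002106 (case 2)
Final answer: 3, 1, 2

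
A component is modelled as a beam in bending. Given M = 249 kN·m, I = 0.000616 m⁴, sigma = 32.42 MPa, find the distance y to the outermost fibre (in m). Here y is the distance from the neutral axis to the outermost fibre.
Model: a beam in bending, so sigma = (M·y) / I.
Solve for y: y = (sigma·I) / M.
Convert to SI units:
  M = 249 kN·m = 249000 N·m
  sigma = 32.42 MPa = 3.242 × 10⁷ Pa
Substitute:
  y = ((3.242 × 10⁷) × 0.000616) / 249000
  y = 0.0802 m
Final answer: y = 0.0802 m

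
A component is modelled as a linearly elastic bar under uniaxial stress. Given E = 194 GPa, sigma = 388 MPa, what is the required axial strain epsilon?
Model: a linearly elastic bar under uniaxial stress, so sigma = E·epsilon.
Solve for epsilon: epsilon = sigma / E.
Convert to SI units:
  E = 194 GPa = 1.94 × 10¹¹ Pa
  sigma = 388 MPa = 3.88 × 10⁸ Pa
Substitute:
  epsilon = (3.88 × 10⁸) / (1.94 × 10¹¹)
  epsilon = 0.002
Final answer: epsilon = 0.002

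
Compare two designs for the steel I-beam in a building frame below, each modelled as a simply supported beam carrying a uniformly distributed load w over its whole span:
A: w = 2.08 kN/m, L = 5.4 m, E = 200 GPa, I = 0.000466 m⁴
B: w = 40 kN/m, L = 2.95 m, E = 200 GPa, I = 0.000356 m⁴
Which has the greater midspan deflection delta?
Model: a simply supported beam carrying a uniformly distributed load w over its whole span, so delta = (5·w·L^4) / (384·E·I) (SI units).
  A: delta = (5 × 2080 × 5.4^4) / (384 × (2 × 10¹¹) × 0.000466) = 0.0002471 m = 0.2471 mm
  B: delta = (5 × 40000 × 2.95^4) / (384 × (2 × 10¹¹) × 0.000356) = 0.000554 m = 0.554 mm
0.554 mm > 0.2471 mm, so B is larger.
Final answer: B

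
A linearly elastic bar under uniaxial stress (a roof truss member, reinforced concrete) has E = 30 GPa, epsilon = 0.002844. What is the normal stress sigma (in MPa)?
Model: a linearly elastic bar under uniaxial stress, so sigma = E·epsilon.
Convert to SI units:
  E = 30 GPa = 3 × 10¹⁰ Pa
Substitute:
  sigma = (3 × 10¹⁰) × 0.002844
  sigma = 8.532 × 10⁷ Pa
Convert: sigma = 8.532 × 10⁷ Pa = 85.32 MPa
Final answer: sigma = 85.32 MPa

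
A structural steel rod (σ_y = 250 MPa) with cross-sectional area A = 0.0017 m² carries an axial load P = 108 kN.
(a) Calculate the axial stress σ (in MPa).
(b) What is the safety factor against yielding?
(a) Axial stress σ = P/A. Convert P = 108 kN = 108000 N.
  σ = 108000 / 0.0017 = 6.353 × 10⁷ Pa = 63.53 MPa
(b) Safety factor SF = σ_y/σ = 250 / 63.53 = 3.935
Final answer: (a) σ = 63.53 MPa, (b) SF = 3.935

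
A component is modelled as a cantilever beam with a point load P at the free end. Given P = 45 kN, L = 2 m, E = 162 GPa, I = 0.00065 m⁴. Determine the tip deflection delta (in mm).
Model: a cantilever beam with a point load P at the free end, so delta = (P·L^3) / (3·E·I).
Convert to SI units:
  P = 45 kN = 45000 N
  E = 162 GPa = 1.62 × 10¹¹ Pa
Substitute:
  delta = (45000 × 2^3) / (3 × (1.62 × 10¹¹) × 0.00065)
  delta = 0.00114 m
Convert: delta = 0.00114 m = 1.14 mm
Final answer: delta = 1.14 mm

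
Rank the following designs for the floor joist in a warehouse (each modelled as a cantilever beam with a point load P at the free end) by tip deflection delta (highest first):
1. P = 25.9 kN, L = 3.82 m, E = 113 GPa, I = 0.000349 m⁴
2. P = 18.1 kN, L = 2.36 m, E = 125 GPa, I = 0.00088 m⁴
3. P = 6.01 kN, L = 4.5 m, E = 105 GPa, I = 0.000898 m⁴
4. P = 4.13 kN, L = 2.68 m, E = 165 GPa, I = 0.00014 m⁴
Model: a cantilever beam with a point load P at the free end, so delta = (P·L^3) / (3·E·I) (SI units).
  Case 1: delta = (25900 × 3.82^3) / (3 × (1.13 × 10¹¹) × 0.000349) = 0.0122 m = 12.2 mm
  Case 2: delta = (18100 × 2.36^3) / (3 × (1.25 × 10¹¹) × 0.00088) = 0.0007209 m = 0.7209 mm
  Case 3: delta = (6010 × 4.5^3) / (3 × (1.05 × 10¹¹) × 0.000898) = 0.001936 m = 1.936 mm
  Case 4: delta = (4130 × 2.68^3) / (3 × (1.65 × 10¹¹) × 0.00014) = 0.001147 m = 1.147 mm
Ordering: 12.2 mm (case 1) > 1.936 mm (case 3) > 1.147 mm (case 4) > 0.7209 mm (case 2)
Final answer: 1, 3, 4, 2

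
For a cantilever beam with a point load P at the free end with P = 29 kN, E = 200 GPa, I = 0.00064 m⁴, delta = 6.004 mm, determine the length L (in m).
Model: a cantilever beam with a point load P at the free end, so delta = (P·L^3) / (3·E·I).
Solve for L: L = ((3·delta·E·I) / P)^(1/3).
Convert to SI units:
  P = 29 kN = 29000 N
  E = 200 GPa = 2 × 10¹¹ Pa
  delta = 6.004 mm = 0.006004 m
Substitute:
  L = ((3 × 0.006004 × (2 × 10¹¹) × 0.00064) / 29000)^(1/3)
  L = 4.3 m
Final answer: L = 4.3 m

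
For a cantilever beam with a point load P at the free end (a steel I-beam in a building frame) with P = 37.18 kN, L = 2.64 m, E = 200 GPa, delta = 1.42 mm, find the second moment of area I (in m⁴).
Model: a cantilever beam with a point load P at the free end, so delta = (P·L^3) / (3·E·I).
Solve for I: I = (P·L^3) / (3·delta·E).
Convert to SI units:
  P = 37.18 kN = 37180 N
  E = 200 GPa = 2 × 10¹¹ Pa
  delta = 1.42 mm = 0.00142 m
Substitute:
  I = (37180 × 2.64^3) / (3 × 0.00142 × (2 × 10¹¹))
  I = 0.0008029 m⁴
Final answer: I = 0.0008029 m⁴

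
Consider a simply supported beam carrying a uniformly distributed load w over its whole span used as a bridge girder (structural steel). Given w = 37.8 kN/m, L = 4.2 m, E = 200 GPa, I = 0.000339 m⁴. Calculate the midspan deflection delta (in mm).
Model: a simply supported beam carrying a uniformly distributed load w over its whole span, so delta = (5·w·L^4) / (384·E·I).
Convert to SI units:
  w = 37.8 kN/m = 37800 N/m
  E = 200 GPa = 2 × 10¹¹ Pa
Substitute:
  delta = (5 × 37800 × 4.2^4) / (384 × (2 × 10¹¹) × 0.000339)
  delta = 0.002259 m
Convert: delta = 0.002259 m = 2.259 mm
Final answer: delta = 2.259 mm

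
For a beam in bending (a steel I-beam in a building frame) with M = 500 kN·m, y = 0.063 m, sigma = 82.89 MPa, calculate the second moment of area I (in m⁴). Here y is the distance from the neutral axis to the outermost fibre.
Model: a beam in bending, so sigma = (M·y) / I.
Solve for I: I = (M·y) / sigma.
Convert to SI units:
  M = 500 kN·m = 500000 N·m
  sigma = 82.89 MPa = 8.289 × 10⁷ Pa
Substitute:
  I = (500000 × 0.063) / (8.289 × 10⁷)
  I = 0.00038 m⁴
Final answer: I = 0.00038 m⁴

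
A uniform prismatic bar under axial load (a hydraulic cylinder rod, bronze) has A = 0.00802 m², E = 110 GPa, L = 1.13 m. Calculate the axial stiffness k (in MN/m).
Model: a uniform prismatic bar under axial load, so k = (A·E) / L.
Convert to SI units:
  E = 110 GPa = 1.1 × 10¹¹ Pa
Substitute:
  k = (0.00802 × (1.1 × 10¹¹)) / 1.13
  k = 7.807 × 10⁸ N/m
Convert: k = 7.807 × 10⁸ N/m = 780.7 MN/m
Final answer: k = 780.7 MN/m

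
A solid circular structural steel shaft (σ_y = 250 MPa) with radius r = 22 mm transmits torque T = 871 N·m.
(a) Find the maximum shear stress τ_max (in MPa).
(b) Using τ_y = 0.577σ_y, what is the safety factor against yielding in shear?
(a) For a solid circular shaft, τ_max = T·r/J with J = π·r^4/2, i.e. τ_max = 2·T / (π·r^3). Convert r = 22 mm = 0.022 m.
  τ_max = (2 × 871) / (π × 0.022^3) = 5.208 × 10⁷ Pa = 52.08 MPa
(b) τ_y = 0.577 × 250 = 144.25 MPa
  SF = τ_y/τ_max = 144.25 / 52.08 = 2.77
Final answer: (a) τ_max = 52.08 MPa, (b) SF = 2.77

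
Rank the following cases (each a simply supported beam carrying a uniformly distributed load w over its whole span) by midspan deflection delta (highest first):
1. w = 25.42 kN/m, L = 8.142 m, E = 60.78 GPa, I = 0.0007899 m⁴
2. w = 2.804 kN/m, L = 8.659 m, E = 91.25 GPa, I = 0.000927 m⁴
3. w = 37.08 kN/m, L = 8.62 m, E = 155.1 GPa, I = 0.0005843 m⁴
Model: a simply supported beam carrying a uniformly distributed load w over its whole span, so delta = (5·w·L^4) / (384·E·I) (SI units).
  Case 1: delta = (5 × 25420 × 8.142^4) / (384 × (6.078 × 10¹⁰) × 0.0007899) = 0.0303 m = 30.3 mm
  Case 2: delta = (5 × 2804 × 8.659^4) / (384 × (9.125 × 10¹⁰) × 0.000927) = 0.002426 m = 2.426 mm
  Case 3: delta = (5 × 37080 × 8.62^4) / (384 × (1.551 × 10¹¹) × 0.0005843) = 0.02941 m = 29.41 mm
Ordering: 30.3 mm (case 1) > 29.41 mm (case 3) > 2.426 mm (case 2)
Final answer: 1, 3, 2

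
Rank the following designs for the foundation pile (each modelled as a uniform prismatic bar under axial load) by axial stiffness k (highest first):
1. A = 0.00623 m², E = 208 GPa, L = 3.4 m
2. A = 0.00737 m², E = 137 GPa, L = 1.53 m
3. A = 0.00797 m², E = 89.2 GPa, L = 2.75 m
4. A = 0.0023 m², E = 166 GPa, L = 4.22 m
Model: a uniform prismatic bar under axial load, so k = (A·E) / L (SI units).
  Case 1: k = (0.00623 × (2.08 × 10¹¹)) / 3.4 = 3.811 × 10⁸ N/m = 381.1 MN/m
  Case 2: k = (0.00737 × (1.37 × 10¹¹)) / 1.53 = 6.599 × 10⁸ N/m = 659.9 MN/m
  Case 3: k = (0.00797 × (8.92 × 10¹⁰)) / 2.75 = 2.585 × 10⁸ N/m = 258.5 MN/m
  Case 4: k = (0.0023 × (1.66 × 10¹¹)) / 4.22 = 9.047 × 10⁷ N/m = 90.47 MN/m
Ordering: 659.9 MN/m (case 2) > 381.1 MN/m (case 1) > 258.5 MN/m (case 3) > 90.47 MN/m (case 4)
Final answer: 2, 1, 3, 4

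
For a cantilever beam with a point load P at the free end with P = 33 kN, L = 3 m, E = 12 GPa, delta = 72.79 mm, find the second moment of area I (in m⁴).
Model: a cantilever beam with a point load P at the free end, so delta = (P·L^3) / (3·E·I).
Solve for I: I = (P·L^3) / (3·delta·E).
Convert to SI units:
  P = 33 kN = 33000 N
  E = 12 GPa = 1.2 × 10¹⁰ Pa
  delta = 72.79 mm = 0.07279 m
Substitute:
  I = (33000 × 3^3) / (3 × 0.07279 × (1.2 × 10¹⁰))
  I = 0.00034 m⁴
Final answer: I = 0.00034 m⁴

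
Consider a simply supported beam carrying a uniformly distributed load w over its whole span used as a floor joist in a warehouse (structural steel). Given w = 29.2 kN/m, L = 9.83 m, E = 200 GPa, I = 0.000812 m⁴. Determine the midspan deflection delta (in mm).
Model: a simply supported beam carrying a uniformly distributed load w over its whole span, so delta = (5·w·L^4) / (384·E·I).
Convert to SI units:
  w = 29.2 kN/m = 29200 N/m
  E = 200 GPa = 2 × 10¹¹ Pa
Substitute:
  delta = (5 × 29200 × 9.83^4) / (384 × (2 × 10¹¹) × 0.000812)
  delta = 0.02186 m
Convert: delta = 0.02186 m = 21.86 mm
Final answer: delta = 21.86 mm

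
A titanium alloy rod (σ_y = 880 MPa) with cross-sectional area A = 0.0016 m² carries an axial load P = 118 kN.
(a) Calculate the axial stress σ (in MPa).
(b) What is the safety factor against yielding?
(a) Axial stress σ = P/A. Convert P = 118 kN = 118000 N.
  σ = 118000 / 0.0016 = 7.375 × 10⁷ Pa = 73.75 MPa
(b) Safety factor SF = σ_y/σ = 880 / 73.75 = 11.93
Final answer: (a) σ = 73.75 MPa, (b) SF = 11.93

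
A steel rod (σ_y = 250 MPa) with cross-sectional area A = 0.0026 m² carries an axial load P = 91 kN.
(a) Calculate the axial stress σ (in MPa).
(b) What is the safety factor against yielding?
(a) Axial stress σ = P/A. Convert P = 91 kN = 91000 N.
  σ = 91000 / 0.0026 = 3.5 × 10⁷ Pa = 35 MPa
(b) Safety factor SF = σ_y/σ = 250 / 35 = 7.143
Final answer: (a) σ = 35 MPa, (b) SF = 7.143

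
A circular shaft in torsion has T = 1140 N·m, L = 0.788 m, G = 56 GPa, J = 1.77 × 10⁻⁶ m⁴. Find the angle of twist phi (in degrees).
Model: a circular shaft in torsion, so phi = (T·L) / (G·J).
Convert to SI units:
  G = 56 GPa = 5.6 × 10¹⁰ Pa
Substitute:
  phi = (1140 × 0.788) / ((5.6 × 10¹⁰) × (1.77 × 10⁻⁶))
  phi = 0.009063 rad
Convert to degrees: phi = 0.009063 × 180/π = 0.5193°
Final answer: phi = 0.5193°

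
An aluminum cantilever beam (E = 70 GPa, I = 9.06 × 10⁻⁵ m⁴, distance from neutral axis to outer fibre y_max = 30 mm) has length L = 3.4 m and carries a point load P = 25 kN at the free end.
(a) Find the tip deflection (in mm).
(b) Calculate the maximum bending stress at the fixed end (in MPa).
(a) Tip deflection of a cantilever with an end point load: δ = P·L^3 / (3·E·I). Convert P = 25 kN = 25000 N, E = 70 GPa = 7 × 10¹⁰ Pa.
  δ = (25000 × 3.4^3) / (3 × (7 × 10¹⁰) × (9.06 × 10⁻⁵)) = 0.05165 m = 51.65 mm
(b) Maximum bending moment at the fixed end: M = P·L = 25000 × 3.4 = 85000 N·m. Convert y_max = 30 mm = 0.03 m.
  σ = M·y_max / I = (85000 × 0.03) / (9.06 × 10⁻⁵) = 2.815 × 10⁷ Pa = 28.15 MPa
Final answer: (a) δ = 51.65 mm, (b) σ = 28.15 MPa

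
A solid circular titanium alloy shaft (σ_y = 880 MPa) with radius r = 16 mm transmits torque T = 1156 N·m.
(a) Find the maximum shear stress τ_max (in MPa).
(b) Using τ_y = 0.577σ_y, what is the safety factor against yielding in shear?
(a) For a solid circular shaft, τ_max = T·r/J with J = π·r^4/2, i.e. τ_max = 2·T / (π·r^3). Convert r = 16 mm = 0.016 m.
  τ_max = (2 × 1156) / (π × 0.016^3) = 1.797 × 10⁸ Pa = 179.7 MPa
(b) τ_y = 0.577 × 880 = 507.76 MPa
  SF = τ_y/τ_max = 507.76 / 179.7 = 2.826
Final answer: (a) τ_max = 179.7 MPa, (b) SF = 2.826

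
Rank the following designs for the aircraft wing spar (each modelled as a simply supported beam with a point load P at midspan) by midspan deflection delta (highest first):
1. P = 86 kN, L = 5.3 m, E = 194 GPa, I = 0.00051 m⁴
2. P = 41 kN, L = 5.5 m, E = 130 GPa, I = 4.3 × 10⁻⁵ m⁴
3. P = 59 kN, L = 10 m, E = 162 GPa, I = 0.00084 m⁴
Model: a simply supported beam with a point load P at midspan, so delta = (P·L^3) / (48·E·I) (SI units).
  Case 1: delta = (86000 × 5.3^3) / (48 × (1.94 × 10¹¹) × 0.00051) = 0.002696 m = 2.696 mm
  Case 2: delta = (41000 × 5.5^3) / (48 × (1.3 × 10¹¹) × (4.3 × 10⁻⁵)) = 0.02542 m = 25.42 mm
  Case 3: delta = (59000 × 10^3) / (48 × (1.62 × 10¹¹) × 0.00084) = 0.009033 m = 9.033 mm
Ordering: 25.42 mm (case 2) > 9.033 mm (case 3) > 2.696 mm (case 1)
Final answer: 2, 3, 1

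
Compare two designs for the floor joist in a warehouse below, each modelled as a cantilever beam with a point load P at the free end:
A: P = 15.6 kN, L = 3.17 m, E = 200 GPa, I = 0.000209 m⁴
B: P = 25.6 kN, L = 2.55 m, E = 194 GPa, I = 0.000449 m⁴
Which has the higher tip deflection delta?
Model: a cantilever beam with a point load P at the free end, so delta = (P·L^3) / (3·E·I) (SI units).
  A: delta = (15600 × 3.17^3) / (3 × (2 × 10¹¹) × 0.000209) = 0.003963 m = 3.963 mm
  B: delta = (25600 × 2.55^3) / (3 × (1.94 × 10¹¹) × 0.000449) = 0.001624 m = 1.624 mm
3.963 mm > 1.624 mm, so A is larger.
Final answer: A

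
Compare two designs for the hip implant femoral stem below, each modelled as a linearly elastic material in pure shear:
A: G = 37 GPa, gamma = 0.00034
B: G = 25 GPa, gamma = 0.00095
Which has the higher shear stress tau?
Model: a linearly elastic material in pure shear, so tau = G·gamma (SI units).
  A: tau = (3.7 × 10¹⁰) × 0.00034 = 1.258 × 10⁷ Pa = 12.58 MPa
  B: tau = (2.5 × 10¹⁰) × 0.00095 = 2.375 × 10⁷ Pa = 23.75 MPa
23.75 MPa > 12.58 MPa, so B is larger.
Final answer: B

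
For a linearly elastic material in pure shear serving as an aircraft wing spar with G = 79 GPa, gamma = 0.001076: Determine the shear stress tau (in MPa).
Model: a linearly elastic material in pure shear, so tau = G·gamma.
Convert to SI units:
  G = 79 GPa = 7.9 × 10¹⁰ Pa
Substitute:
  tau = (7.9 × 10¹⁰) × 0.001076
  tau = 8.5 × 10⁷ Pa
Convert: tau = 8.5 × 10⁷ Pa = 85 MPa
Final answer: tau = 85 MPa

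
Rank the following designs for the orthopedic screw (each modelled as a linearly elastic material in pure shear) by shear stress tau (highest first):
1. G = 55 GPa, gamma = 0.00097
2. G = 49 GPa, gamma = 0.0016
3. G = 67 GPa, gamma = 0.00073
Model: a linearly elastic material in pure shear, so tau = G·gamma (SI units).
  Case 1: tau = (5.5 × 10¹⁰) × 0.00097 = 5.335 × 10⁷ Pa = 53.35 MPa
  Case 2: tau = (4.9 × 10¹⁰) × 0.0016 = 7.84 × 10⁷ Pa = 78.4 MPa
  Case 3: tau = (6.7 × 10¹⁰) × 0.00073 = 4.891 × 10⁷ Pa = 48.91 MPa
Ordering: 78.4 MPa (case 2) > 53.35 MPa (case 1) > 48.91 MPa (case 3)
Final answer: 2, 1, 3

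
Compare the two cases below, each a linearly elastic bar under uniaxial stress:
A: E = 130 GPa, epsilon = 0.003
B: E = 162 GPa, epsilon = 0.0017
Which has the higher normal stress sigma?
Model: a linearly elastic bar under uniaxial stress, so sigma = E·epsilon (SI units).
  A: sigma = (1.3 × 10¹¹) × 0.003 = 3.9 × 10⁸ Pa = 390 MPa
  B: sigma = (1.62 × 10¹¹) × 0.0017 = 2.754 × 10⁸ Pa = 275.4 MPa
390 MPa > 275.4 MPa, so A is larger.
Final answer: A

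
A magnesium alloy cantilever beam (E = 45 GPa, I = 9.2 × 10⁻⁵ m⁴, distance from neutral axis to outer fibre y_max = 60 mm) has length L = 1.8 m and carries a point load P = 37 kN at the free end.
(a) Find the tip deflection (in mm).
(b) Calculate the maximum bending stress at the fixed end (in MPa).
(a) Tip deflection of a cantilever with an end point load: δ = P·L^3 / (3·E·I). Convert P = 37 kN = 37000 N, E = 45 GPa = 4.5 × 10¹⁰ Pa.
  δ = (37000 × 1.8^3) / (3 × (4.5 × 10¹⁰) × (9.2 × 10⁻⁵)) = 0.01737 m = 17.37 mm
(b) Maximum bending moment at the fixed end: M = P·L = 37000 × 1.8 = 66600 N·m. Convert y_max = 60 mm = 0.06 m.
  σ = M·y_max / I = (66600 × 0.06) / (9.2 × 10⁻⁵) = 4.343 × 10⁷ Pa = 43.43 MPa
Final answer: (a) δ = 17.37 mm, (b) σ = 43.43 MPa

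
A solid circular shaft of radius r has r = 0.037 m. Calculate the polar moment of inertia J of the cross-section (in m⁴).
Model: a solid circular shaft of radius r, so J = (π·r^4) / 2.
Substitute:
  J = (π × 0.037^4) / 2
  J = 2.944 × 10⁻⁶ m⁴
Final answer: J = 2.944 × 10⁻⁶ m⁴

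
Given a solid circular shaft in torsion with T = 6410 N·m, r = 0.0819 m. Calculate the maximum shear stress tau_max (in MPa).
Model: a solid circular shaft in torsion, so tau_max = (2·T) / (π·r^3).
Substitute:
  tau_max = (2 × 6410) / (π × 0.0819^3)
  tau_max = 7.428 × 10⁶ Pa
Convert: tau_max = 7.428 × 10⁶ Pa = 7.428 MPa
Final answer: tau_max = 7.428 MPa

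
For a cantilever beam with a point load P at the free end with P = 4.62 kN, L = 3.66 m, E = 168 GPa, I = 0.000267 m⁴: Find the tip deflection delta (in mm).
Model: a cantilever beam with a point load P at the free end, so delta = (P·L^3) / (3·E·I).
Convert to SI units:
  P = 4.62 kN = 4620 N
  E = 168 GPa = 1.68 × 10¹¹ Pa
Substitute:
  delta = (4620 × 3.66^3) / (3 × (1.68 × 10¹¹) × 0.000267)
  delta = 0.001683 m
Convert: delta = 0.001683 m = 1.683 mm
Final answer: delta = 1.683 mm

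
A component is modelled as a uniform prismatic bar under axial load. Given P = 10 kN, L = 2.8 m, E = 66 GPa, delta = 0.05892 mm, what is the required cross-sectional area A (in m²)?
Model: a uniform prismatic bar under axial load, so delta = (P·L) / (A·E).
Solve for A: A = (P·L) / (delta·E).
Convert to SI units:
  P = 10 kN = 10000 N
  E = 66 GPa = 6.6 × 10¹⁰ Pa
  delta = 0.05892 mm = 5.892 × 10⁻⁵ m
Substitute:
  A = (10000 × 2.8) / ((5.892 × 10⁻⁵) × (6.6 × 10¹⁰))
  A = 0.0072 m²
Final answer: A = 0.0072 m²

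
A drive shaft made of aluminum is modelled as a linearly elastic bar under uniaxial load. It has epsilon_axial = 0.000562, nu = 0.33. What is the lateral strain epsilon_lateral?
Model: a linearly elastic bar under uniaxial load, so epsilon_lateral = -nu·epsilon_axial.
Substitute:
  epsilon_lateral = -(0.33 × 0.000562)
  epsilon_lateral = -0.0001855
Final answer: epsilon_lateral = -0.0001855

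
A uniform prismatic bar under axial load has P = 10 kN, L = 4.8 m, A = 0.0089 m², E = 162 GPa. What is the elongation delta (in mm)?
Model: a uniform prismatic bar under axial load, so delta = (P·L) / (A·E).
Convert to SI units:
  P = 10 kN = 10000 N
  E = 162 GPa = 1.62 × 10¹¹ Pa
Substitute:
  delta = (10000 × 4.8) / (0.0089 × (1.62 × 10¹¹))
  delta = 3.329 × 10⁻⁵ m
Convert: delta = 3.329 × 10⁻⁵ m = 0.03329 mm
Final answer: delta = 0.03329 mm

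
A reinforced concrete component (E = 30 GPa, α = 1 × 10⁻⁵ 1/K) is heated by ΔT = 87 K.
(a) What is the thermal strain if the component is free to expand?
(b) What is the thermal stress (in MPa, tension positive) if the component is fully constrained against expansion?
(a) Free thermal strain ε_th = α·ΔT = (1 × 10⁻⁵) × 87 = 0.00087
(b) Fully constrained, the expansion is suppressed, so σ = -E·α·ΔT. Convert E = 30 GPa = 3 × 10¹⁰ Pa.
  σ = -(3 × 10¹⁰) × (1 × 10⁻⁵) × 87 = -2.61 × 10⁷ Pa = -26.1 MPa (compressive)
Final answer: (a) ε_th = 0.00087, (b) σ = -26.1 MPa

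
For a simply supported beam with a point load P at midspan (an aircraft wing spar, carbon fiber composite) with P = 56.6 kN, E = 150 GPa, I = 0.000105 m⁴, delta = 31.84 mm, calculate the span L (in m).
Model: a simply supported beam with a point load P at midspan, so delta = (P·L^3) / (48·E·I).
Solve for L: L = ((48·delta·E·I) / P)^(1/3).
Convert to SI units:
  P = 56.6 kN = 56600 N
  E = 150 GPa = 1.5 × 10¹¹ Pa
  delta = 31.84 mm = 0.03184 m
Substitute:
  L = ((48 × 0.03184 × (1.5 × 10¹¹) × 0.000105) / 56600)^(1/3)
  L = 7.52 m
Final answer: L = 7.52 m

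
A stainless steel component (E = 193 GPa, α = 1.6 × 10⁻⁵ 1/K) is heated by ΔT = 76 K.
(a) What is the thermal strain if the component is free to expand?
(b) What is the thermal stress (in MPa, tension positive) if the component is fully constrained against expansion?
(a) Free thermal strain ε_th = α·ΔT = (1.6 × 10⁻⁵) × 76 = 0.001216
(b) Fully constrained, the expansion is suppressed, so σ = -E·α·ΔT. Convert E = 193 GPa = 1.93 × 10¹¹ Pa.
  σ = -(1.93 × 10¹¹) × (1.6 × 10⁻⁵) × 76 = -2.347 × 10⁸ Pa = -234.7 MPa (compressive)
Final answer: (a) ε_th = 0.001216, (b) σ = -234.7 MPa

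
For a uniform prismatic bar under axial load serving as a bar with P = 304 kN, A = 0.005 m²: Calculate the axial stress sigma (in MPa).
Model: a uniform prismatic bar under axial load, so sigma = P / A.
Convert to SI units:
  P = 304 kN = 304000 N
Substitute:
  sigma = 304000 / 0.005
  sigma = 6.08 × 10⁷ Pa
Convert: sigma = 6.08 × 10⁷ Pa = 60.8 MPa
Final answer: sigma = 60.8 MPa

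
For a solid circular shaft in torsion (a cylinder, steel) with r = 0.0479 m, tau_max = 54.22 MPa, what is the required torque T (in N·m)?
Model: a solid circular shaft in torsion, so tau_max = (2·T) / (π·r^3).
Solve for T: T = (π·tau_max·r^3) / 2.
Convert to SI units:
  tau_max = 54.22 MPa = 5.422 × 10⁷ Pa
Substitute:
  T = (π × (5.422 × 10⁷) × 0.0479^3) / 2
  T = 9360 N·m
Final answer: T = 9360 N·m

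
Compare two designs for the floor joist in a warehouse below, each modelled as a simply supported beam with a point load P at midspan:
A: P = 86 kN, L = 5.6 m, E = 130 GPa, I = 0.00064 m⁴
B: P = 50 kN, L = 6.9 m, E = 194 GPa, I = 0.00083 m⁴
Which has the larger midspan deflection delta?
Model: a simply supported beam with a point load P at midspan, so delta = (P·L^3) / (48·E·I) (SI units).
  A: delta = (86000 × 5.6^3) / (48 × (1.3 × 10¹¹) × 0.00064) = 0.003782 m = 3.782 mm
  B: delta = (50000 × 6.9^3) / (48 × (1.94 × 10¹¹) × 0.00083) = 0.002125 m = 2.125 mm
3.782 mm > 2.125 mm, so A is larger.
Final answer: A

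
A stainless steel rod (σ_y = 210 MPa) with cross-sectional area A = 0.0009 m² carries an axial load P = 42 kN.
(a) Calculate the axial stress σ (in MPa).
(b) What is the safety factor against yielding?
(a) Axial stress σ = P/A. Convert P = 42 kN = 42000 N.
  σ = 42000 / 0.0009 = 4.667 × 10⁷ Pa = 46.67 MPa
(b) Safety factor SF = σ_y/σ = 210 / 46.67 = 4.5
Final answer: (a) σ = 46.67 MPa, (b) SF = 4.5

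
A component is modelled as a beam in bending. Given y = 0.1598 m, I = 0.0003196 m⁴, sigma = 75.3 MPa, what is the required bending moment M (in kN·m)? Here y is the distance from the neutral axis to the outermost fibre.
Model: a beam in bending, so sigma = (M·y) / I.
Solve for M: M = (sigma·I) / y.
Convert to SI units:
  sigma = 75.3 MPa = 7.53 × 10⁷ Pa
Substitute:
  M = ((7.53 × 10⁷) × 0.0003196) / 0.1598
  M = 150600 N·m
Convert: M = 150600 N·m = 150.6 kN·m
Final answer: M = 150.6 kN·m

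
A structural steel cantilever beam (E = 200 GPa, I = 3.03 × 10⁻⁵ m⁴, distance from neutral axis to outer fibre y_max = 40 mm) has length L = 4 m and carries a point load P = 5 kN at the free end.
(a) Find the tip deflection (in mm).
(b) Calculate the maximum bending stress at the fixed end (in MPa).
(a) Tip deflection of a cantilever with an end point load: δ = P·L^3 / (3·E·I). Convert P = 5 kN = 5000 N, E = 200 GPa = 2 × 10¹¹ Pa.
  δ = (5000 × 4^3) / (3 × (2 × 10¹¹) × (3.03 × 10⁻⁵)) = 0.0176 m = 17.6 mm
(b) Maximum bending moment at the fixed end: M = P·L = 5000 × 4 = 20000 N·m. Convert y_max = 40 mm = 0.04 m.
  σ = M·y_max / I = (20000 × 0.04) / (3.03 × 10⁻⁵) = 2.64 × 10⁷ Pa = 26.4 MPa
Final answer: (a) δ = 17.6 mm, (b) σ = 26.4 MPa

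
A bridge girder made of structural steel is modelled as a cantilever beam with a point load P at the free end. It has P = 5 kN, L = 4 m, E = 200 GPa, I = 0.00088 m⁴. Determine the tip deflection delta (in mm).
Model: a cantilever beam with a point load P at the free end, so delta = (P·L^3) / (3·E·I).
Convert to SI units:
  P = 5 kN = 5000 N
  E = 200 GPa = 2 × 10¹¹ Pa
Substitute:
  delta = (5000 × 4^3) / (3 × (2 × 10¹¹) × 0.00088)
  delta = 0.0006061 m
Convert: delta = 0.0006061 m = 0.6061 mm
Final answer: delta = 0.6061 mm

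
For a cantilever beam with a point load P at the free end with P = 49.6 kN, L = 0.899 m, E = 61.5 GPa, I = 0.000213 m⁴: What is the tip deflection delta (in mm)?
Model: a cantilever beam with a point load P at the free end, so delta = (P·L^3) / (3·E·I).
Convert to SI units:
  P = 49.6 kN = 49600 N
  E = 61.5 GPa = 6.15 × 10¹⁰ Pa
Substitute:
  delta = (49600 × 0.899^3) / (3 × (6.15 × 10¹⁰) × 0.000213)
  delta = 0.000917 m
Convert: delta = 0.000917 m = 0.917 mm
Final answer: delta = 0.917 mm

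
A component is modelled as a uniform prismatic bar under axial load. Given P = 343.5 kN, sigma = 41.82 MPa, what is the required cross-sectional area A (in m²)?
Model: a uniform prismatic bar under axial load, so sigma = P / A.
Solve for A: A = P / sigma.
Convert to SI units:
  P = 343.5 kN = 343500 N
  sigma = 41.82 MPa = 4.182 × 10⁷ Pa
Substitute:
  A = 343500 / (4.182 × 10⁷)
  A = 0.008214 m²
Final answer: A = 0.008214 m²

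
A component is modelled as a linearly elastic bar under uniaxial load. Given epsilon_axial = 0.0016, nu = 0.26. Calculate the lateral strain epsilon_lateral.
Model: a linearly elastic bar under uniaxial load, so epsilon_lateral = -nu·epsilon_axial.
Substitute:
  epsilon_lateral = -(0.26 × 0.0016)
  epsilon_lateral = -0.000416
Final answer: epsilon_lateral = -0.000416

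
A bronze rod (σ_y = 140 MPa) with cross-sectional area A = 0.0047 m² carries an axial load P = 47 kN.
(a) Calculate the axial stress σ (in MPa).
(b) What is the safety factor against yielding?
(a) Axial stress σ = P/A. Convert P = 47 kN = 47000 N.
  σ = 47000 / 0.0047 = 1 × 10⁷ Pa = 10 MPa
(b) Safety factor SF = σ_y/σ = 140 / 10 = 14
Final answer: (a) σ = 10 MPa, (b) SF = 14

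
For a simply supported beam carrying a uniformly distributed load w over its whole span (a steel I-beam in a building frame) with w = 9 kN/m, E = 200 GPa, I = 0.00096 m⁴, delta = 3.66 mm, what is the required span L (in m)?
Model: a simply supported beam carrying a uniformly distributed load w over its whole span, so delta = (5·w·L^4) / (384·E·I).
Solve for L: L = ((384·delta·E·I) / (5·w))^(1/4).
Convert to SI units:
  w = 9 kN/m = 9000 N/m
  E = 200 GPa = 2 × 10¹¹ Pa
  delta = 3.66 mm = 0.00366 m
Substitute:
  L = ((384 × 0.00366 × (2 × 10¹¹) × 0.00096) / (5 × 9000))^(1/4)
  L = 8.8 m
Final answer: L = 8.8 m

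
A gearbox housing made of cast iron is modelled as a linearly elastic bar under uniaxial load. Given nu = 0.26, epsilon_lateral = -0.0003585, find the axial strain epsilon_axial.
Model: a linearly elastic bar under uniaxial load, so epsilon_lateral = -nu·epsilon_axial.
Solve for epsilon_axial: epsilon_axial = -epsilon_lateral / nu.
Substitute:
  epsilon_axial = -(-0.0003585) / 0.26
  epsilon_axial = 0.001379
Final answer: epsilon_axial = 0.001379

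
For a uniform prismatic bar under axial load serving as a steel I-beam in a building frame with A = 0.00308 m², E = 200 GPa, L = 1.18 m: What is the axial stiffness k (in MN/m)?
Model: a uniform prismatic bar under axial load, so k = (A·E) / L.
Convert to SI units:
  E = 200 GPa = 2 × 10¹¹ Pa
Substitute:
  k = (0.00308 × (2 × 10¹¹)) / 1.18
  k = 5.22 × 10⁸ N/m
Convert: k = 5.22 × 10⁸ N/m = 522 MN/m
Final answer: k = 522 MN/m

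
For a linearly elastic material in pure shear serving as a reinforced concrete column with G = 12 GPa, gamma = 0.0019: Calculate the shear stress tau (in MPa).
Model: a linearly elastic material in pure shear, so tau = G·gamma.
Convert to SI units:
  G = 12 GPa = 1.2 × 10¹⁰ Pa
Substitute:
  tau = (1.2 × 10¹⁰) × 0.0019
  tau = 2.28 × 10⁷ Pa
Convert: tau = 2.28 × 10⁷ Pa = 22.8 MPa
Final answer: tau = 22.8 MPa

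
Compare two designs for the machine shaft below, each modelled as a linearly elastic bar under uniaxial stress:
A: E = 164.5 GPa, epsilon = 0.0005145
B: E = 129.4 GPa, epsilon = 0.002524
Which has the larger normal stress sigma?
Model: a linearly elastic bar under uniaxial stress, so sigma = E·epsilon (SI units).
  A: sigma = (1.645 × 10¹¹) × 0.0005145 = 8.464 × 10⁷ Pa = 84.64 MPa
  B: sigma = (1.294 × 10¹¹) × 0.002524 = 3.266 × 10⁸ Pa = 326.6 MPa
326.6 MPa > 84.64 MPa, so B is larger.
Final answer: B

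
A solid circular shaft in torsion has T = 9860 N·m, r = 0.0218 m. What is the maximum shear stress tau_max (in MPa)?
Model: a solid circular shaft in torsion, so tau_max = (2·T) / (π·r^3).
Substitute:
  tau_max = (2 × 9860) / (π × 0.0218^3)
  tau_max = 6.059 × 10⁸ Pa
Convert: tau_max = 6.059 × 10⁸ Pa = 605.9 MPa
Final answer: tau_max = 605.9 MPa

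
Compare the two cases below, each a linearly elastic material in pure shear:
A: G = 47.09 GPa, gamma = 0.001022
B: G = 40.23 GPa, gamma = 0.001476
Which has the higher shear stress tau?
Model: a linearly elastic material in pure shear, so tau = G·gamma (SI units).
  A: tau = (4.709 × 10¹⁰) × 0.001022 = 4.813 × 10⁷ Pa = 48.13 MPa
  B: tau = (4.023 × 10¹⁰) × 0.001476 = 5.938 × 10⁷ Pa = 59.38 MPa
59.38 MPa > 48.13 MPa, so B is larger.
Final answer: B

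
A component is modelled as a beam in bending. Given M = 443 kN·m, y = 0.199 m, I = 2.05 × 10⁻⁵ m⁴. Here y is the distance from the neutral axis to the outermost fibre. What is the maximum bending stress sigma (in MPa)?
Model: a beam in bending, so sigma = (M·y) / I.
Convert to SI units:
  M = 443 kN·m = 443000 N·m
Substitute:
  sigma = (443000 × 0.199) / (2.05 × 10⁻⁵)
  sigma = 4.3 × 10⁹ Pa
Convert: sigma = 4.3 × 10⁹ Pa = 4300 MPa
Final answer: sigma = 4300 MPa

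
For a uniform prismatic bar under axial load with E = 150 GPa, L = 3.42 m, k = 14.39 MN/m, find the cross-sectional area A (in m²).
Model: a uniform prismatic bar under axial load, so k = (A·E) / L.
Solve for A: A = (k·L) / E.
Convert to SI units:
  E = 150 GPa = 1.5 × 10¹¹ Pa
  k = 14.39 MN/m = 1.439 × 10⁷ N/m
Substitute:
  A = ((1.439 × 10⁷) × 3.42) / (1.5 × 10¹¹)
  A = 0.0003281 m²
Final answer: A = 0.0003281 m²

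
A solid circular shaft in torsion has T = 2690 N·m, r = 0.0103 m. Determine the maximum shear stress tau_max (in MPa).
Model: a solid circular shaft in torsion, so tau_max = (2·T) / (π·r^3).
Substitute:
  tau_max = (2 × 2690) / (π × 0.0103^3)
  tau_max = 1.567 × 10⁹ Pa
Convert: tau_max = 1.567 × 10⁹ Pa = 1567 MPa
Final answer: tau_max = 1567 MPa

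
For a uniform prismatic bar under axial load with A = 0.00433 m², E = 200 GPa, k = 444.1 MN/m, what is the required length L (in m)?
Model: a uniform prismatic bar under axial load, so k = (A·E) / L.
Solve for L: L = (A·E) / k.
Convert to SI units:
  E = 200 GPa = 2 × 10¹¹ Pa
  k = 444.1 MN/m = 4.441 × 10⁸ N/m
Substitute:
  L = (0.00433 × (2 × 10¹¹)) / (4.441 × 10⁸)
  L = 1.95 m
Final answer: L = 1.95 m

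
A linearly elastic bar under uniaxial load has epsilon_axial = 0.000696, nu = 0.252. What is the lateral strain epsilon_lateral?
Model: a linearly elastic bar under uniaxial load, so epsilon_lateral = -nu·epsilon_axial.
Substitute:
  epsilon_lateral = -(0.252 × 0.000696)
  epsilon_lateral = -0.0001754
Final answer: epsilon_lateral = -0.0001754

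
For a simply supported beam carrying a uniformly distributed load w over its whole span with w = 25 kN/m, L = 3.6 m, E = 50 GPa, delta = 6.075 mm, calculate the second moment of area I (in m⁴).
Model: a simply supported beam carrying a uniformly distributed load w over its whole span, so delta = (5·w·L^4) / (384·E·I).
Solve for I: I = (5·w·L^4) / (384·delta·E).
Convert to SI units:
  w = 25 kN/m = 25000 N/m
  E = 50 GPa = 5 × 10¹⁰ Pa
  delta = 6.075 mm = 0.006075 m
Substitute:
  I = (5 × 25000 × 3.6^4) / (384 × 0.006075 × (5 × 10¹⁰))
  I = 0.00018 m⁴
Final answer: I = 0.00018 m⁴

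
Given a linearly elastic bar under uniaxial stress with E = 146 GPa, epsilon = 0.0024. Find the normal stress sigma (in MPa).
Model: a linearly elastic bar under uniaxial stress, so sigma = E·epsilon.
Convert to SI units:
  E = 146 GPa = 1.46 × 10¹¹ Pa
Substitute:
  sigma = (1.46 × 10¹¹) × 0.0024
  sigma = 3.504 × 10⁸ Pa
Convert: sigma = 3.504 × 10⁸ Pa = 350.4 MPa
Final answer: sigma = 350.4 MPa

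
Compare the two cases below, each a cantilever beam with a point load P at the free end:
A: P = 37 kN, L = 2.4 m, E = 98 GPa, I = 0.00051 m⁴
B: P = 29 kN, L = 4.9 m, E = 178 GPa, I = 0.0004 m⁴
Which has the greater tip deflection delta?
Model: a cantilever beam with a point load P at the free end, so delta = (P·L^3) / (3·E·I) (SI units).
  A: delta = (37000 × 2.4^3) / (3 × (9.8 × 10¹⁰) × 0.00051) = 0.003411 m = 3.411 mm
  B: delta = (29000 × 4.9^3) / (3 × (1.78 × 10¹¹) × 0.0004) = 0.01597 m = 15.97 mm
15.97 mm > 3.411 mm, so B is larger.
Final answer: B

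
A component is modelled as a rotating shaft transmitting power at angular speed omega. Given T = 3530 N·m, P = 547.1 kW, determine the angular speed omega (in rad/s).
Model: a rotating shaft transmitting power at angular speed omega, so P = T·omega.
Solve for omega: omega = P / T.
Convert to SI units:
  P = 547.1 kW = 547100 W
Substitute:
  omega = 547100 / 3530
  omega = 155 rad/s
Final answer: omega = 155 rad/s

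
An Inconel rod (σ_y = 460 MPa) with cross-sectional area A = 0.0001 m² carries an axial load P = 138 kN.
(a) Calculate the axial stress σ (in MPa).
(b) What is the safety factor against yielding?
(a) Axial stress σ = P/A. Convert P = 138 kN = 138000 N.
  σ = 138000 / 0.0001 = 1.38 × 10⁹ Pa = 1380 MPa
(b) Safety factor SF = σ_y/σ = 460 / 1380 = 0.3333
Final answer: (a) σ = 1380 MPa, (b) SF = 0.3333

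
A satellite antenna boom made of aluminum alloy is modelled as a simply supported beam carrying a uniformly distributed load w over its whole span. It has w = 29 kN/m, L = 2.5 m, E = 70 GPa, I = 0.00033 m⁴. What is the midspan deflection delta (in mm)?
Model: a simply supported beam carrying a uniformly distributed load w over its whole span, so delta = (5·w·L^4) / (384·E·I).
Convert to SI units:
  w = 29 kN/m = 29000 N/m
  E = 70 GPa = 7 × 10¹⁰ Pa
Substitute:
  delta = (5 × 29000 × 2.5^4) / (384 × (7 × 10¹⁰) × 0.00033)
  delta = 0.0006385 m
Convert: delta = 0.0006385 m = 0.6385 mm
Final answer: delta = 0.6385 mm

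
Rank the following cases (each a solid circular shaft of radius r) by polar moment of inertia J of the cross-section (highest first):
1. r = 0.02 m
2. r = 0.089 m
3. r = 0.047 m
Model: a solid circular shaft of radius r, so J = (π·r^4) / 2 (SI units).
  Case 1: J = (π × 0.02^4) / 2 = 2.513 × 10⁻⁷ m⁴
  Case 2: J = (π × 0.089^4) / 2 = 9.856 × 10⁻⁵ m⁴
  Case 3: J = (π × 0.047^4) / 2 = 7.665 × 10⁻⁶ m⁴
Ordering: 9.856 × 10⁻⁵ m⁴ (case 2) > 7.665 × 10⁻⁶ m⁴ (case 3) > 2.513 × 10⁻⁷ m⁴ (case 1)
Final answer: 2, 3, 1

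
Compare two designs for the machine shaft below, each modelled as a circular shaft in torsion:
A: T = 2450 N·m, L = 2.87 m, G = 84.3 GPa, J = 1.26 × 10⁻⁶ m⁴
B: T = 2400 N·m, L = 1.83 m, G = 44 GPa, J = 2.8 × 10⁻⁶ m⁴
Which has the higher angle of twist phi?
Model: a circular shaft in torsion, so phi = (T·L) / (G·J) (SI units).
  A: phi = (2450 × 2.87) / ((8.43 × 10¹⁰) × (1.26 × 10⁻⁶)) = 0.0662 rad = 3.793°
  B: phi = (2400 × 1.83) / ((4.4 × 10¹⁰) × (2.8 × 10⁻⁶)) = 0.03565 rad = 2.043°
3.793° > 2.043°, so A is larger.
Final answer: A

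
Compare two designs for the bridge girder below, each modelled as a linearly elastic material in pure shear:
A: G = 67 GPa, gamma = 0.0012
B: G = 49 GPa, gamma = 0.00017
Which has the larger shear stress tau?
Model: a linearly elastic material in pure shear, so tau = G·gamma (SI units).
  A: tau = (6.7 × 10¹⁰) × 0.0012 = 8.04 × 10⁷ Pa = 80.4 MPa
  B: tau = (4.9 × 10¹⁰) × 0.00017 = 8.33 × 10⁶ Pa = 8.33 MPa
80.4 MPa > 8.33 MPa, so A is larger.
Final answer: A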